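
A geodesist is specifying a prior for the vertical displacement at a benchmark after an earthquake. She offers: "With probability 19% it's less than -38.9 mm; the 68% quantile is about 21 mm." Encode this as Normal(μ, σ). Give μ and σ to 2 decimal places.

μ = 0.18, σ = 44.52

For Normal(μ,σ), the p-quantile is μ + z_p·σ. Here z_{0.19} = -0.8779, z_{0.68} = 0.4677.
So -38.9 = μ − 0.8779σ and 21 = μ + 0.4677σ.
Subtracting: σ = (21 − -38.9)/(0.4677 − (-0.8779)) = 44.52.
Then μ = -38.9 − (-0.8779)·44.52 = 0.18.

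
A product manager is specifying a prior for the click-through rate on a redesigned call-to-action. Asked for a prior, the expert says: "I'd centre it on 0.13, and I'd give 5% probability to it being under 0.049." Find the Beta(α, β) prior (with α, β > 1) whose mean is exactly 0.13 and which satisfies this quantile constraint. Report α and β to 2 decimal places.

With mean 0.13 fixed, write α = 0.13s, β = 0.87s where s = α+β.
Need P(θ < 0.049) = 0.05 under Beta(0.13s, 0.87s). Normal approximation: (q−m)/√(m(1−m)/s) ≈ z_{0.05} = -1.64, so s ≈ 0.13·0.87·(-1.64)²/(0.049−0.13)² = 46.6.
At s = 46.6: P(θ<0.049) ≈ 0.022. Adjusting to match 0.05 gives s ≈ 32.57.
So α = 0.13·32.57 ≈ 4.23, β = 0.87·32.57 ≈ 28.33.

α ≈ 4.23, β ≈ 28.33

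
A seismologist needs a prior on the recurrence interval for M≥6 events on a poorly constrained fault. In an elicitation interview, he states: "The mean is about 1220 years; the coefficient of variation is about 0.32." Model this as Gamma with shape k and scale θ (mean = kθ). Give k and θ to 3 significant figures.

k ≈ 9.77, θ ≈ 125

For Gamma(k, scale θ): mean = kθ, variance = kθ², so CV = 1/√k.
CV = 0.32, hence k = 1/CV² = 9.77.
Then θ = mean/k = 1220/9.77 = 125.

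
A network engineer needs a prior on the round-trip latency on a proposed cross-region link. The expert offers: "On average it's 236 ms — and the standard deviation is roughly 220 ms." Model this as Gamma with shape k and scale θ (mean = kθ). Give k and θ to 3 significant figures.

For Gamma(k, scale θ): mean = kθ, variance = kθ², so CV = 1/√k.
CV = SD/mean = 220/236 = 0.9322, hence k = 1/CV² = 1.15.
Then θ = mean/k = 236/1.15 = 205.

k ≈ 1.15, θ ≈ 205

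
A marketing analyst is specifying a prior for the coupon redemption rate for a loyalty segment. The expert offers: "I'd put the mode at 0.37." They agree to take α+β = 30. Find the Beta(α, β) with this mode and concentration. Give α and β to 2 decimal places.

α = 11.36, β = 18.64

For α,β > 1 the Beta mode is (α−1)/(α+β−2). With α+β = 30, the mode is (α−1)/28.
Set (α−1)/28 = 0.37 → α = 1 + 0.37·28 = 11.36.
β = 30 − α = 18.64.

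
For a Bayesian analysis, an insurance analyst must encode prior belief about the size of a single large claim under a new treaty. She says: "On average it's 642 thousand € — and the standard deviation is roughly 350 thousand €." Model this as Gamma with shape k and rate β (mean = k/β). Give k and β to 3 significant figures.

k ≈ 3.36, β ≈ 0.00524

For Gamma(k, rate β): mean = k/β, variance = k/β², so CV = 1/√k.
CV = SD/mean = 350/642 = 0.5452, hence k = 1/CV² = 3.36.
Then β = k/mean = 3.36/642 = 0.00524.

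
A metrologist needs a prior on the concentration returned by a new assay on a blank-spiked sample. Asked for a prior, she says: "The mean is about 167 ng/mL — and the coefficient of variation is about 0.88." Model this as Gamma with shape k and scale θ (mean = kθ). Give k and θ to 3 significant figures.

k ≈ 1.29, θ ≈ 129

For Gamma(k, scale θ): mean = kθ, variance = kθ², so CV = 1/√k.
CV = 0.88, hence k = 1/CV² = 1.29.
Then θ = mean/k = 167/1.29 = 129.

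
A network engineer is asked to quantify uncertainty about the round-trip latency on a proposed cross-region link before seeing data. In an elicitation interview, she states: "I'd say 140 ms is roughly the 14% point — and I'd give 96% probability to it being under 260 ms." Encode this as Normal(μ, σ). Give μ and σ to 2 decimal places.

μ = 185.79, σ = 42.39

For Normal(μ,σ), the p-quantile is μ + z_p·σ. Here z_{0.14} = -1.08, z_{0.96} = 1.751.
So 140 = μ − 1.08σ and 260 = μ + 1.751σ.
Subtracting: σ = (260 − 140)/(1.751 − (-1.08)) = 42.39.
Then μ = 140 − (-1.08)·42.39 = 185.79.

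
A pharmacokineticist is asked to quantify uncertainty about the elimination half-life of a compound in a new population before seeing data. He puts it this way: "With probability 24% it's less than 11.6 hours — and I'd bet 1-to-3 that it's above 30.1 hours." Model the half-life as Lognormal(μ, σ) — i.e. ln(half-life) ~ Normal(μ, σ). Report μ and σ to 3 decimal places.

μ ≈ 2.939, σ ≈ 0.691

If T ~ Lognormal(μ,σ) then ln T ~ Normal(μ,σ), so the p-quantile of ln T is μ + z_p·σ.
ln(11.6) = 2.451 and ln(30.1) = 3.405; z_{0.24} = -0.7063, z_{0.75} = 0.6745.
σ = (3.405 − 2.451)/(0.6745 − (-0.7063)) = 0.691.
μ = 2.451 − (-0.7063)·0.691 = 2.939.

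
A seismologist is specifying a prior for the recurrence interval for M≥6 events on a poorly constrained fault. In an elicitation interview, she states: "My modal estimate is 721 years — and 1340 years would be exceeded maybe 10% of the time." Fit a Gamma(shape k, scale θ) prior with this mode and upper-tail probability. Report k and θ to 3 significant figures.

Gamma(k,θ) with k>1 has mode (k−1)θ, so θ = 721/(k−1).
Need P(X < 1340) = 0.9 with θ tied to k this way. Start at k = 2, θ = 721: P(X<1340) ≈ 0.554.
Too low — raise k to concentrate. Iterating converges to k ≈ 5.97.
Then θ = 721/(5.97−1) ≈ 145.

k ≈ 5.97, θ ≈ 145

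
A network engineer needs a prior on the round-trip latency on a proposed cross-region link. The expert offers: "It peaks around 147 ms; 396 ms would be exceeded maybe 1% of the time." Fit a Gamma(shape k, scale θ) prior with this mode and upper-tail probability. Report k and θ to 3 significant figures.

k ≈ 5.7, θ ≈ 31.3

Gamma(k,θ) with k>1 has mode (k−1)θ, so θ = 147/(k−1).
Need P(X < 396) = 0.99 with θ tied to k this way. Start at k = 2, θ = 147: P(X<396) ≈ 0.750.
Too low — raise k to concentrate. Iterating converges to k ≈ 5.7.
Then θ = 147/(5.7−1) ≈ 31.3.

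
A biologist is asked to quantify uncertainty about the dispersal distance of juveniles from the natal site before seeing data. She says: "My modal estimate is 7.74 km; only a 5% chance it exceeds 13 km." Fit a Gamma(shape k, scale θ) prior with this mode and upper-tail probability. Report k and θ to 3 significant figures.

Gamma(k,θ) with k>1 has mode (k−1)θ, so θ = 7.74/(k−1).
Need P(X < 13) = 0.95 with θ tied to k this way. Start at k = 2, θ = 7.74: P(X<13) ≈ 0.500.
Too low — raise k to concentrate. Iterating converges to k ≈ 11.4.
Then θ = 7.74/(11.4−1) ≈ 0.745.

k ≈ 11.4, θ ≈ 0.745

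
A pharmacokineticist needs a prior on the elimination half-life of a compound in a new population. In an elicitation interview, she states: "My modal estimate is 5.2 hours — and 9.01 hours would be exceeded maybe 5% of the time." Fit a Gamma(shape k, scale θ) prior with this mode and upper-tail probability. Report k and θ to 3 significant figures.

k ≈ 10.2, θ ≈ 0.563

Gamma(k,θ) with k>1 has mode (k−1)θ, so θ = 5.2/(k−1).
Need P(X < 9.01) = 0.95 with θ tied to k this way. Start at k = 2, θ = 5.2: P(X<9.01) ≈ 0.517.
Too low — raise k to concentrate. Iterating converges to k ≈ 10.2.
Then θ = 5.2/(10.2−1) ≈ 0.563.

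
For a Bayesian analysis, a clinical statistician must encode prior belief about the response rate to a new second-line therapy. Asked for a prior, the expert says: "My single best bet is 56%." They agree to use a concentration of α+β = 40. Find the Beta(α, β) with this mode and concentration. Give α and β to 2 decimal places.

α = 22.28, β = 17.72

For α,β > 1 the Beta mode is (α−1)/(α+β−2). With α+β = 40, the mode is (α−1)/38.
Set (α−1)/38 = 0.56 → α = 1 + 0.56·38 = 22.28.
β = 40 − α = 17.72.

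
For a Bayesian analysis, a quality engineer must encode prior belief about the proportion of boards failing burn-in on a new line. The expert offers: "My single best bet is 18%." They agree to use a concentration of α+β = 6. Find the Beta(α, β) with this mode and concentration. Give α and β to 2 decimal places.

For α,β > 1 the Beta mode is (α−1)/(α+β−2). With α+β = 6, the mode is (α−1)/4.
Set (α−1)/4 = 0.18 → α = 1 + 0.18·4 = 1.72.
β = 6 − α = 4.28.

α = 1.72, β = 4.28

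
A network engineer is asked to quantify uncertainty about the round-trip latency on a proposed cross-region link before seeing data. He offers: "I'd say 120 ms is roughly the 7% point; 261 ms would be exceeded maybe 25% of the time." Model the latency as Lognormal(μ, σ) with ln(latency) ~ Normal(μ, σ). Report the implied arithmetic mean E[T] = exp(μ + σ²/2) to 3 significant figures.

E[T] ≈ 218 ms

If T ~ Lognormal(μ,σ) then ln T ~ Normal(μ,σ), so the p-quantile of ln T is μ + z_p·σ.
ln(120) = 4.787 and ln(261) = 5.565; z_{0.07} = -1.476, z_{0.75} = 0.6745.
σ = (5.565 − 4.787)/(0.6745 − (-1.476)) = 0.361.
μ = 4.787 − (-1.476)·0.361 = 5.321.
E[T] = exp(μ + σ²/2) = exp(5.321 + 0.0653) = 218 ms.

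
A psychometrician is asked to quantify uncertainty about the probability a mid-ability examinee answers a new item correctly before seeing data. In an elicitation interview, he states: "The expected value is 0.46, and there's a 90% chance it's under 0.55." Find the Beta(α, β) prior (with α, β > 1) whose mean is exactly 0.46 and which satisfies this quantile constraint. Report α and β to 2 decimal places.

With mean 0.46 fixed, write α = 0.46s, β = 0.54s where s = α+β.
Need P(θ < 0.55) = 0.9 under Beta(0.46s, 0.54s). Normal approximation: (q−m)/√(m(1−m)/s) ≈ z_{0.9} = 1.28, so s ≈ 0.46·0.54·(1.28)²/(0.55−0.46)² = 50.4.
At s = 50.4: P(θ<0.55) ≈ 0.900. Adjusting to match 0.9 gives s ≈ 50.42.
So α = 0.46·50.42 ≈ 23.19, β = 0.54·50.42 ≈ 27.23.

α ≈ 23.19, β ≈ 27.23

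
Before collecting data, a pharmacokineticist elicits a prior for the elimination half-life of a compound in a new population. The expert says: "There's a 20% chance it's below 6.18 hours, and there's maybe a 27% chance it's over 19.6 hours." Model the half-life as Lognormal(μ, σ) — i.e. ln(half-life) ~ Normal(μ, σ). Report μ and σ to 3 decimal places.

If T ~ Lognormal(μ,σ) then ln T ~ Normal(μ,σ), so the p-quantile of ln T is μ + z_p·σ.
ln(6.18) = 1.821 and ln(19.6) = 2.976; z_{0.2} = -0.8416, z_{0.73} = 0.6128.
σ = (2.976 − 1.821)/(0.6128 − (-0.8416)) = 0.794.
μ = 1.821 − (-0.8416)·0.794 = 2.489.

μ ≈ 2.489, σ ≈ 0.794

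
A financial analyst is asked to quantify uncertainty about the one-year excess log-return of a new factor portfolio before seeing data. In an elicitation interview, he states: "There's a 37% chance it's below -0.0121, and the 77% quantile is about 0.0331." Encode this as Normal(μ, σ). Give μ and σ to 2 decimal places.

For Normal(μ,σ), the p-quantile is μ + z_p·σ. Here z_{0.37} = -0.3319, z_{0.77} = 0.7388.
So -0.0121 = μ − 0.3319σ and 0.0331 = μ + 0.7388σ.
Subtracting: σ = (0.0331 − -0.0121)/(0.7388 − (-0.3319)) = 0.04.
Then μ = -0.0121 − (-0.3319)·0.04 = 0.00.

μ = 0.00, σ = 0.04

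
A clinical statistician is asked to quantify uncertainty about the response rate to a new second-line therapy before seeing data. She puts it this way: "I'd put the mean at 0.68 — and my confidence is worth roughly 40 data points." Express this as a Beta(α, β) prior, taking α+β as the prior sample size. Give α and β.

α = 27.2, β = 12.8

Under the effective-sample-size interpretation, Beta(α, β) has prior mean α/(α+β) and prior sample size α+β.
So α+β = 40 and α/(α+β) = 0.68, giving α = 0.68·40 = 27.2 and β = 40 − 27.2 = 12.8.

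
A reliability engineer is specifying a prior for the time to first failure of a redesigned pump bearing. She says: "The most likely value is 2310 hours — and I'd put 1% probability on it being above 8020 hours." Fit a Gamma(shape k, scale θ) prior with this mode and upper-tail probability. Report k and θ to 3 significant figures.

k ≈ 3.8, θ ≈ 824

Gamma(k,θ) with k>1 has mode (k−1)θ, so θ = 2310/(k−1).
Need P(X < 8020) = 0.99 with θ tied to k this way. Start at k = 2, θ = 2310: P(X<8020) ≈ 0.861.
Too low — raise k to concentrate. Iterating converges to k ≈ 3.8.
Then θ = 2310/(3.8−1) ≈ 824.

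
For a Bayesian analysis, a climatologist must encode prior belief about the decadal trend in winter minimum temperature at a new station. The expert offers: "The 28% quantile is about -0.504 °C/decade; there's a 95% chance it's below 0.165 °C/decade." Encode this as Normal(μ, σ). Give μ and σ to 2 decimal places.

μ = -0.33, σ = 0.30

The p-quantile of Normal(μ,σ) is μ + z_p·σ, with z_{0.28} = -0.5828 and z_{0.95} = 1.645.
Eliminate σ: μ = (z₂·x₁ − z₁·x₂)/(z₂ − z₁) = (1.645·-0.504 − (-0.5828)·0.165)/2.228 = -0.33.
Then σ = (x₂ − x₁)/(z₂ − z₁) = (0.165 − -0.504)/2.228 = 0.30.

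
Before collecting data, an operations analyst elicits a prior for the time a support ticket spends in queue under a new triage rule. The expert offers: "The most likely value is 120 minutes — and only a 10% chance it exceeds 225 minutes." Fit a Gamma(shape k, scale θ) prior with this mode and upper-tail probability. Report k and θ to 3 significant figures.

k ≈ 5.83, θ ≈ 24.8

Gamma(k,θ) with k>1 has mode (k−1)θ, so θ = 120/(k−1).
Need P(X < 225) = 0.9 with θ tied to k this way. Start at k = 2, θ = 120: P(X<225) ≈ 0.559.
Too low — raise k to concentrate. Iterating converges to k ≈ 5.83.
Then θ = 120/(5.83−1) ≈ 24.8.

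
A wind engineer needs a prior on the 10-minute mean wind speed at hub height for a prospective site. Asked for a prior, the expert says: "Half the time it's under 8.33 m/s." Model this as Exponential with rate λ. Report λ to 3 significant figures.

Exponential median = ln 2 / λ, so λ = ln 2 / 8.33 = 0.0832.

λ ≈ 0.0832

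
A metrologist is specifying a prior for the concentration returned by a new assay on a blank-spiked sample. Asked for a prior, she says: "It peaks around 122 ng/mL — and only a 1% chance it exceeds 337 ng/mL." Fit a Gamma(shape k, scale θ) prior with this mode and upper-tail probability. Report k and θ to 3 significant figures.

k ≈ 5.45, θ ≈ 27.4

Gamma(k,θ) with k>1 has mode (k−1)θ, so θ = 122/(k−1).
Need P(X < 337) = 0.99 with θ tied to k this way. Start at k = 2, θ = 122: P(X<337) ≈ 0.762.
Too low — raise k to concentrate. Iterating converges to k ≈ 5.45.
Then θ = 122/(5.45−1) ≈ 27.4.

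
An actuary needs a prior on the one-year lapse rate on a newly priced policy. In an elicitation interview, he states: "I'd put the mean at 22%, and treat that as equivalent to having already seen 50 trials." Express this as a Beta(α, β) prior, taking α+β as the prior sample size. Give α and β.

Under the effective-sample-size interpretation, Beta(α, β) has prior mean α/(α+β) and prior sample size α+β.
So α+β = 50 and α/(α+β) = 0.22, giving α = 0.22·50 = 11 and β = 50 − 11 = 39.

α = 11, β = 39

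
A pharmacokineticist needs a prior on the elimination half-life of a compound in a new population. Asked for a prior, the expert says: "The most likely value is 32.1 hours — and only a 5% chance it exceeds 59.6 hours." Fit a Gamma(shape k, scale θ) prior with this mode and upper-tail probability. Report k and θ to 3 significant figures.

k ≈ 8.27, θ ≈ 4.42

Gamma(k,θ) with k>1 has mode (k−1)θ, so θ = 32.1/(k−1).
Need P(X < 59.6) = 0.95 with θ tied to k this way. Start at k = 2, θ = 32.1: P(X<59.6) ≈ 0.554.
Too low — raise k to concentrate. Iterating converges to k ≈ 8.27.
Then θ = 32.1/(8.27−1) ≈ 4.42.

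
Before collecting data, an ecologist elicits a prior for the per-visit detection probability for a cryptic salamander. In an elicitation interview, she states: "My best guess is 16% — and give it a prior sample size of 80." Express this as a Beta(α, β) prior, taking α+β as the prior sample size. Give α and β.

Under the effective-sample-size interpretation, Beta(α, β) has prior mean α/(α+β) and prior sample size α+β.
So α+β = 80 and α/(α+β) = 0.16, giving α = 0.16·80 = 12.8 and β = 80 − 12.8 = 67.2.

α = 12.8, β = 67.2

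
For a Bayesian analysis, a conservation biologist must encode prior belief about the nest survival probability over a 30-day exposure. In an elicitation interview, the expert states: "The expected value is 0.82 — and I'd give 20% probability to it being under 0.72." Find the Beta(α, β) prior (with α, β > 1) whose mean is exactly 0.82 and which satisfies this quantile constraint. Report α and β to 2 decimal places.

With mean 0.82 fixed, write α = 0.82s, β = 0.18s where s = α+β.
Need P(θ < 0.72) = 0.2 under Beta(0.82s, 0.18s). Normal approximation: (q−m)/√(m(1−m)/s) ≈ z_{0.2} = -0.842, so s ≈ 0.82·0.18·(-0.842)²/(0.72−0.82)² = 10.5.
At s = 10.5: P(θ<0.72) ≈ 0.183. Adjusting to match 0.2 gives s ≈ 8.30.
So α = 0.82·8.30 ≈ 6.81, β = 0.18·8.30 ≈ 1.49.

α ≈ 6.81, β ≈ 1.49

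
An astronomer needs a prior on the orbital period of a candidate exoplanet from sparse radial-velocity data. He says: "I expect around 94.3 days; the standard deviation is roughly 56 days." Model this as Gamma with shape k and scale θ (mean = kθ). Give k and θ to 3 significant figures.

For Gamma(k, scale θ): mean = kθ, variance = kθ², so CV = 1/√k.
CV = SD/mean = 56/94.3 = 0.5938, hence k = 1/CV² = 2.84.
Then θ = mean/k = 94.3/2.84 = 33.3.

k ≈ 2.84, θ ≈ 33.3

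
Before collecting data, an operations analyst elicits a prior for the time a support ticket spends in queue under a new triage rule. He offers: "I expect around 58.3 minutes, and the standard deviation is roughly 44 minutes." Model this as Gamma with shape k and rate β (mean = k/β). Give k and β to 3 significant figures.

k ≈ 1.76, β ≈ 0.0301

For Gamma(k, rate β): mean = k/β, variance = k/β², so CV = 1/√k.
CV = SD/mean = 44/58.3 = 0.7547, hence k = 1/CV² = 1.76.
Then β = k/mean = 1.76/58.3 = 0.0301.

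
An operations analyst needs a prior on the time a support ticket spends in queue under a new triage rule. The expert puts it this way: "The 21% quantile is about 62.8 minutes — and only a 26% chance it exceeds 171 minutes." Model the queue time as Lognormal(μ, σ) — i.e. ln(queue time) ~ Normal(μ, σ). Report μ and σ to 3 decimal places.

μ ≈ 4.697, σ ≈ 0.691

If T ~ Lognormal(μ,σ) then ln T ~ Normal(μ,σ), so the p-quantile of ln T is μ + z_p·σ.
ln(62.8) = 4.14 and ln(171) = 5.142; z_{0.21} = -0.8064, z_{0.74} = 0.6433.
σ = (5.142 − 4.14)/(0.6433 − (-0.8064)) = 0.691.
μ = 4.14 − (-0.8064)·0.691 = 4.697.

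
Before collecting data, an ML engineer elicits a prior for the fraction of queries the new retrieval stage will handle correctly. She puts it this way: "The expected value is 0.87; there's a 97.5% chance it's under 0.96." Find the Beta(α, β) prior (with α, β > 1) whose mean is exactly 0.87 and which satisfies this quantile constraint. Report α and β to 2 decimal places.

With mean 0.87 fixed, write α = 0.87s, β = 0.13s where s = α+β.
Need P(θ < 0.96) = 0.975 under Beta(0.87s, 0.13s). Normal approximation: (q−m)/√(m(1−m)/s) ≈ z_{0.975} = 1.96, so s ≈ 0.87·0.13·(1.96)²/(0.96−0.87)² = 53.6.
At s = 53.6: P(θ<0.96) ≈ 0.995. Adjusting to match 0.975 gives s ≈ 32.96.
So α = 0.87·32.96 ≈ 28.67, β = 0.13·32.96 ≈ 4.28.

α ≈ 28.67, β ≈ 4.28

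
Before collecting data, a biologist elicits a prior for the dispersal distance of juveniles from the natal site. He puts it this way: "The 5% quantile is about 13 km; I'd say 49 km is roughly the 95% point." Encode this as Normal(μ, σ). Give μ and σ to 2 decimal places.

μ = 31.00, σ = 10.94

The p-quantile of Normal(μ,σ) is μ + z_p·σ, with z_{0.05} = -1.645 and z_{0.95} = 1.645.
Eliminate σ: μ = (z₂·x₁ − z₁·x₂)/(z₂ − z₁) = (1.645·13 − (-1.645)·49)/3.29 = 31.00.
Then σ = (x₂ − x₁)/(z₂ − z₁) = (49 − 13)/3.29 = 10.94.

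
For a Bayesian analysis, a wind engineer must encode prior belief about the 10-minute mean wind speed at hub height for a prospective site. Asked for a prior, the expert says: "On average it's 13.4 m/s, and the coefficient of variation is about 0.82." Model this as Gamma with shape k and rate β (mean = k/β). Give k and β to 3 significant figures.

k ≈ 1.49, β ≈ 0.111

For Gamma(k, rate β): mean = k/β, variance = k/β², so CV = 1/√k.
CV = 0.82, hence k = 1/CV² = 1.49.
Then β = k/mean = 1.49/13.4 = 0.111.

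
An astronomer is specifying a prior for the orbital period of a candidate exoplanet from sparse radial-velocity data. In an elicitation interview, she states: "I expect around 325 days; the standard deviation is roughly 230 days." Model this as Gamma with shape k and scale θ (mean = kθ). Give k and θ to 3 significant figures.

For Gamma(k, scale θ): mean = kθ, variance = kθ², so CV = 1/√k.
CV = SD/mean = 230/325 = 0.7077, hence k = 1/CV² = 2.
Then θ = mean/k = 325/2 = 163.

k ≈ 2, θ ≈ 163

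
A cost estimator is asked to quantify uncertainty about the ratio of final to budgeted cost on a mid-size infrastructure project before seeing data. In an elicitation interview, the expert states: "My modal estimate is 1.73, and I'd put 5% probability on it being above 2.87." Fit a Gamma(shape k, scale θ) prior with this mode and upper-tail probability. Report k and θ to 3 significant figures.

k ≈ 11.9, θ ≈ 0.159

Gamma(k,θ) with k>1 has mode (k−1)θ, so θ = 1.73/(k−1).
Need P(X < 2.87) = 0.95 with θ tied to k this way. Start at k = 2, θ = 1.73: P(X<2.87) ≈ 0.494.
Too low — raise k to concentrate. Iterating converges to k ≈ 11.9.
Then θ = 1.73/(11.9−1) ≈ 0.159.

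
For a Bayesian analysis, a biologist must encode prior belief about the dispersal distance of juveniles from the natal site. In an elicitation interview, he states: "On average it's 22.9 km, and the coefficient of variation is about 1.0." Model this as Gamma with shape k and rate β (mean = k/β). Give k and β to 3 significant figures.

k ≈ 1, β ≈ 0.0437

For Gamma(k, rate β): mean = k/β, variance = k/β², so CV = 1/√k.
CV = 1.0, hence k = 1/CV² = 1.
Then β = k/mean = 1/22.9 = 0.0437.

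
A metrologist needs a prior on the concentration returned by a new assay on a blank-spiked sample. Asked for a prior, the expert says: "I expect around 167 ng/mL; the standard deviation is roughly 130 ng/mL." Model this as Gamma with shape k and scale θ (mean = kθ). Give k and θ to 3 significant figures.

k ≈ 1.65, θ ≈ 101

For Gamma(k, scale θ): mean = kθ, variance = kθ², so CV = 1/√k.
CV = SD/mean = 130/167 = 0.7784, hence k = 1/CV² = 1.65.
Then θ = mean/k = 167/1.65 = 101.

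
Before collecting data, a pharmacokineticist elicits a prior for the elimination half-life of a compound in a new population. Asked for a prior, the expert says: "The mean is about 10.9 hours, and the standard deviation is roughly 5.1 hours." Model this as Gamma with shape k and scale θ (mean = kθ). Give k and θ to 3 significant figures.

k ≈ 4.57, θ ≈ 2.39

For Gamma(k, scale θ): mean = kθ, variance = kθ², so CV = 1/√k.
CV = SD/mean = 5.1/10.9 = 0.4679, hence k = 1/CV² = 4.57.
Then θ = mean/k = 10.9/4.57 = 2.39.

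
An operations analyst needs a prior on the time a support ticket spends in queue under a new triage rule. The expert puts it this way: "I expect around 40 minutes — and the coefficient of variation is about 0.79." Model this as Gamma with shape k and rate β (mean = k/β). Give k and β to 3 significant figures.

For Gamma(k, rate β): mean = k/β, variance = k/β², so CV = 1/√k.
CV = 0.79, hence k = 1/CV² = 1.6.
Then β = k/mean = 1.6/40 = 0.0401.

k ≈ 1.6, β ≈ 0.0401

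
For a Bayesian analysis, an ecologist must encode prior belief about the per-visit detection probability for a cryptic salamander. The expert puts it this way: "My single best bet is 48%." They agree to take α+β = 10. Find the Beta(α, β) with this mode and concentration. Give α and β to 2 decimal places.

α = 4.84, β = 5.16

For α,β > 1 the Beta mode is (α−1)/(α+β−2). With α+β = 10, the mode is (α−1)/8.
Set (α−1)/8 = 0.48 → α = 1 + 0.48·8 = 4.84.
β = 10 − α = 5.16.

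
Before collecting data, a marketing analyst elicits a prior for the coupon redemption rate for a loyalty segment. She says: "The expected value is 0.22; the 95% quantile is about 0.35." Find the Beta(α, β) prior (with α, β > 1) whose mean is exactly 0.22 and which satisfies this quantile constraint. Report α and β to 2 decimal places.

With mean 0.22 fixed, write α = 0.22s, β = 0.78s where s = α+β.
Need P(θ < 0.35) = 0.95 under Beta(0.22s, 0.78s). Normal approximation: (q−m)/√(m(1−m)/s) ≈ z_{0.95} = 1.64, so s ≈ 0.22·0.78·(1.64)²/(0.35−0.22)² = 27.5.
At s = 27.5: P(θ<0.35) ≈ 0.940. Adjusting to match 0.95 gives s ≈ 31.11.
So α = 0.22·31.11 ≈ 6.85, β = 0.78·31.11 ≈ 24.27.

α ≈ 6.85, β ≈ 24.27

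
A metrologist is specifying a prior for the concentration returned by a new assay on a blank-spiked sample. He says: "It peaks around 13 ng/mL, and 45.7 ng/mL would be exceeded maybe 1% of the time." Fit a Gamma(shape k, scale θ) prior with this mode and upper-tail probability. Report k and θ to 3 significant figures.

Gamma(k,θ) with k>1 has mode (k−1)θ, so θ = 13/(k−1).
Need P(X < 45.7) = 0.99 with θ tied to k this way. Start at k = 2, θ = 13: P(X<45.7) ≈ 0.866.
Too low — raise k to concentrate. Iterating converges to k ≈ 3.74.
Then θ = 13/(3.74−1) ≈ 4.75.

k ≈ 3.74, θ ≈ 4.75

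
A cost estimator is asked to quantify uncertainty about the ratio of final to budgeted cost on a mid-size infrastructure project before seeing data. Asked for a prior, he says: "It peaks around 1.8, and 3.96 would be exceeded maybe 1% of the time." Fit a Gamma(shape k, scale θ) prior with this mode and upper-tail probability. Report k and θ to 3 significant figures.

k ≈ 8.76, θ ≈ 0.232

Gamma(k,θ) with k>1 has mode (k−1)θ, so θ = 1.8/(k−1).
Need P(X < 3.96) = 0.99 with θ tied to k this way. Start at k = 2, θ = 1.8: P(X<3.96) ≈ 0.645.
Too low — raise k to concentrate. Iterating converges to k ≈ 8.76.
Then θ = 1.8/(8.76−1) ≈ 0.232.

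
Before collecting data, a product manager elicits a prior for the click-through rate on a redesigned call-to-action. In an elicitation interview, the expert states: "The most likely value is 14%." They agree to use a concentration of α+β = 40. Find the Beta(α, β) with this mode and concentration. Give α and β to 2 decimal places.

α = 6.32, β = 33.68

For α,β > 1 the Beta mode is (α−1)/(α+β−2). With α+β = 40, the mode is (α−1)/38.
Set (α−1)/38 = 0.14 → α = 1 + 0.14·38 = 6.32.
β = 40 − α = 33.68.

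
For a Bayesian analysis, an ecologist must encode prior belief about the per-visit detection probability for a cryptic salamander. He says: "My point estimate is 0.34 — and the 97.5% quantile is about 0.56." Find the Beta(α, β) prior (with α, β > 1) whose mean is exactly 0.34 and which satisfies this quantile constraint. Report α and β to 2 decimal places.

α ≈ 6.50, β ≈ 12.61

With mean 0.34 fixed, write α = 0.34s, β = 0.66s where s = α+β.
Need P(θ < 0.56) = 0.975 under Beta(0.34s, 0.66s). Normal approximation: (q−m)/√(m(1−m)/s) ≈ z_{0.975} = 1.96, so s ≈ 0.34·0.66·(1.96)²/(0.56−0.34)² = 17.8.
At s = 17.8: P(θ<0.56) ≈ 0.971. Adjusting to match 0.975 gives s ≈ 19.10.
So α = 0.34·19.10 ≈ 6.50, β = 0.66·19.10 ≈ 12.61.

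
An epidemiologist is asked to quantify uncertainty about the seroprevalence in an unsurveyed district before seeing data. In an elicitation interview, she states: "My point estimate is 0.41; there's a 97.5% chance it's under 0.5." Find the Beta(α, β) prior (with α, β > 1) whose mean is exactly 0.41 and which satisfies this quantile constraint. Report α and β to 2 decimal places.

α ≈ 48.00, β ≈ 69.07

With mean 0.41 fixed, write α = 0.41s, β = 0.59s where s = α+β.
Need P(θ < 0.5) = 0.975 under Beta(0.41s, 0.59s). Normal approximation: (q−m)/√(m(1−m)/s) ≈ z_{0.975} = 1.96, so s ≈ 0.41·0.59·(1.96)²/(0.5−0.41)² = 114.7.
At s = 114.7: P(θ<0.5) ≈ 0.974. Adjusting to match 0.975 gives s ≈ 117.07.
So α = 0.41·117.07 ≈ 48.00, β = 0.59·117.07 ≈ 69.07.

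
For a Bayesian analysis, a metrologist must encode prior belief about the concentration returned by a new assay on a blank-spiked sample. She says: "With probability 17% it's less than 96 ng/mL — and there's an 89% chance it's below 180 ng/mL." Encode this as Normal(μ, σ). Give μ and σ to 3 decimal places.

For Normal(μ,σ), the p-quantile is μ + z_p·σ. Here z_{0.17} = -0.9542, z_{0.89} = 1.227.
So 96 = μ − 0.9542σ and 180 = μ + 1.227σ.
Subtracting: σ = (180 − 96)/(1.227 − (-0.9542)) = 38.520.
Then μ = 96 − (-0.9542)·38.520 = 132.754.

μ = 132.754, σ = 38.520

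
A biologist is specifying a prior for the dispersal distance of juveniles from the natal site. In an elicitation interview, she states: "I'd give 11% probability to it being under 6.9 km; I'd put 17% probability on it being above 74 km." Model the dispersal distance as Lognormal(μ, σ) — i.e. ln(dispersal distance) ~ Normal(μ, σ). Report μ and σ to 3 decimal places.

μ ≈ 3.266, σ ≈ 1.088

If T ~ Lognormal(μ,σ) then ln T ~ Normal(μ,σ), so the p-quantile of ln T is μ + z_p·σ.
ln(6.9) = 1.932 and ln(74) = 4.304; z_{0.11} = -1.227, z_{0.83} = 0.9542.
σ = (4.304 − 1.932)/(0.9542 − (-1.227)) = 1.088.
μ = 1.932 − (-1.227)·1.088 = 3.266.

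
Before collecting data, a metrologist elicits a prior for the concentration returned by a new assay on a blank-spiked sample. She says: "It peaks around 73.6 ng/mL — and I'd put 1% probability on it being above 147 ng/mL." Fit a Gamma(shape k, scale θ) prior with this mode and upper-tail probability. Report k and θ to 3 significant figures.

Gamma(k,θ) with k>1 has mode (k−1)θ, so θ = 73.6/(k−1).
Need P(X < 147) = 0.99 with θ tied to k this way. Start at k = 2, θ = 73.6: P(X<147) ≈ 0.593.
Too low — raise k to concentrate. Iterating converges to k ≈ 11.3.
Then θ = 73.6/(11.3−1) ≈ 7.17.

k ≈ 11.3, θ ≈ 7.17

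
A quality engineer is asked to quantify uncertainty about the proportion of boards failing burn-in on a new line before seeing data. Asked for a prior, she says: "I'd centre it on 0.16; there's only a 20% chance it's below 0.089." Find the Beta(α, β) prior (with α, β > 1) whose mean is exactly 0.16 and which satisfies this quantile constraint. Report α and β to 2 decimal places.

With mean 0.16 fixed, write α = 0.16s, β = 0.84s where s = α+β.
Need P(θ < 0.089) = 0.2 under Beta(0.16s, 0.84s). Normal approximation: (q−m)/√(m(1−m)/s) ≈ z_{0.2} = -0.842, so s ≈ 0.16·0.84·(-0.842)²/(0.089−0.16)² = 18.9.
At s = 18.9: P(θ<0.089) ≈ 0.205. Adjusting to match 0.2 gives s ≈ 19.46.
So α = 0.16·19.46 ≈ 3.11, β = 0.84·19.46 ≈ 16.35.

α ≈ 3.11, β ≈ 16.35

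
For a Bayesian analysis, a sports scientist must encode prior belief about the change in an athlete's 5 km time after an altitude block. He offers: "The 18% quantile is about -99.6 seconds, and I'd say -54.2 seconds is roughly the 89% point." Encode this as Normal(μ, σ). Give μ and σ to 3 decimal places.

μ = -80.198, σ = 21.196

For Normal(μ,σ), the p-quantile is μ + z_p·σ. Here z_{0.18} = -0.9154, z_{0.89} = 1.227.
So -99.6 = μ − 0.9154σ and -54.2 = μ + 1.227σ.
Subtracting: σ = (-54.2 − -99.6)/(1.227 − (-0.9154)) = 21.196.
Then μ = -99.6 − (-0.9154)·21.196 = -80.198.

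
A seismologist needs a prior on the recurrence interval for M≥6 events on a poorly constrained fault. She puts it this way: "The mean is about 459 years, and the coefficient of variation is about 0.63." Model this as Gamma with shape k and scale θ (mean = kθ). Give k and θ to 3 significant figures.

For Gamma(k, scale θ): mean = kθ, variance = kθ², so CV = 1/√k.
CV = 0.63, hence k = 1/CV² = 2.52.
Then θ = mean/k = 459/2.52 = 182.

k ≈ 2.52, θ ≈ 182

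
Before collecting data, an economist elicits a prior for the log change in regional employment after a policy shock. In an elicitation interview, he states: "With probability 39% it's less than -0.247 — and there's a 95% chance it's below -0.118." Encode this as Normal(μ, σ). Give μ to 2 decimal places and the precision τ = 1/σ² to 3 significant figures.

The p-quantile of Normal(μ,σ) is μ + z_p·σ, with z_{0.39} = -0.2793 and z_{0.95} = 1.645.
Eliminate σ: μ = (z₂·x₁ − z₁·x₂)/(z₂ − z₁) = (1.645·-0.247 − (-0.2793)·-0.118)/1.924 = -0.23.
Then σ = (x₂ − x₁)/(z₂ − z₁) = (-0.118 − -0.247)/1.924 = 0.07.
Precision τ = 1/σ² = 1/0.06704² = 222.

μ = -0.23, τ = 222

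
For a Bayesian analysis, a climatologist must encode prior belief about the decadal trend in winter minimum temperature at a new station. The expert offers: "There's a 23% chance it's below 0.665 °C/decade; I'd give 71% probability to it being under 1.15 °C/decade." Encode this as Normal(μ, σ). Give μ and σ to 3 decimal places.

μ = 0.942, σ = 0.375

The p-quantile of Normal(μ,σ) is μ + z_p·σ, with z_{0.23} = -0.7388 and z_{0.71} = 0.5534.
Eliminate σ: μ = (z₂·x₁ − z₁·x₂)/(z₂ − z₁) = (0.5534·0.665 − (-0.7388)·1.15)/1.292 = 0.942.
Then σ = (x₂ − x₁)/(z₂ − z₁) = (1.15 − 0.665)/1.292 = 0.375.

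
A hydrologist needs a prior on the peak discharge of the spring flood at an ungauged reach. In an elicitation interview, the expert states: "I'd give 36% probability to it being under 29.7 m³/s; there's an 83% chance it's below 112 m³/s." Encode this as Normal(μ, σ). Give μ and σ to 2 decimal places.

μ = 52.17, σ = 62.70

The p-quantile of Normal(μ,σ) is μ + z_p·σ, with z_{0.36} = -0.3585 and z_{0.83} = 0.9542.
Eliminate σ: μ = (z₂·x₁ − z₁·x₂)/(z₂ − z₁) = (0.9542·29.7 − (-0.3585)·112)/1.313 = 52.17.
Then σ = (x₂ − x₁)/(z₂ − z₁) = (112 − 29.7)/1.313 = 62.70.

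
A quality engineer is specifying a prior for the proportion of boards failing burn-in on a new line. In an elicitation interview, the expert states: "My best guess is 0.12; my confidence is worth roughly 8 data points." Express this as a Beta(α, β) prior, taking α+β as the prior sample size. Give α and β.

α = 0.96, β = 7.04

Under the effective-sample-size interpretation, Beta(α, β) has prior mean α/(α+β) and prior sample size α+β.
So α+β = 8 and α/(α+β) = 0.12, giving α = 0.12·8 = 0.96 and β = 8 − 0.96 = 7.04.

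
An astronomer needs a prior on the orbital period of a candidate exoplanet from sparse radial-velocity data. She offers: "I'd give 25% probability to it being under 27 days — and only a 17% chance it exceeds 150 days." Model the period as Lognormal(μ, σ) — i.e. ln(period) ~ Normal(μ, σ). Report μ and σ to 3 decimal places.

If T ~ Lognormal(μ,σ) then ln T ~ Normal(μ,σ), so the p-quantile of ln T is μ + z_p·σ.
ln(27) = 3.296 and ln(150) = 5.011; z_{0.25} = -0.6745, z_{0.83} = 0.9542.
σ = (5.011 − 3.296)/(0.9542 − (-0.6745)) = 1.053.
μ = 3.296 − (-0.6745)·1.053 = 4.006.

μ ≈ 4.006, σ ≈ 1.053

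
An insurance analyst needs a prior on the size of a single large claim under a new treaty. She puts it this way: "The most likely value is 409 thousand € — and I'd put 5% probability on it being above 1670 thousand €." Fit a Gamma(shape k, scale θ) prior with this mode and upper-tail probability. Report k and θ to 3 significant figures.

Gamma(k,θ) with k>1 has mode (k−1)θ, so θ = 409/(k−1).
Need P(X < 1670) = 0.95 with θ tied to k this way. Start at k = 2, θ = 409: P(X<1670) ≈ 0.914.
Too low — raise k to concentrate. Iterating converges to k ≈ 2.27.
Then θ = 409/(2.27−1) ≈ 323.

k ≈ 2.27, θ ≈ 323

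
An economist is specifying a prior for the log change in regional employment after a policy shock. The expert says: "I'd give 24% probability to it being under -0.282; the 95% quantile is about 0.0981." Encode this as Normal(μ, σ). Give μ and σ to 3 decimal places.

μ = -0.168, σ = 0.162

For Normal(μ,σ), the p-quantile is μ + z_p·σ. Here z_{0.24} = -0.7063, z_{0.95} = 1.645.
So -0.282 = μ − 0.7063σ and 0.0981 = μ + 1.645σ.
Subtracting: σ = (0.0981 − -0.282)/(1.645 − (-0.7063)) = 0.162.
Then μ = -0.282 − (-0.7063)·0.162 = -0.168.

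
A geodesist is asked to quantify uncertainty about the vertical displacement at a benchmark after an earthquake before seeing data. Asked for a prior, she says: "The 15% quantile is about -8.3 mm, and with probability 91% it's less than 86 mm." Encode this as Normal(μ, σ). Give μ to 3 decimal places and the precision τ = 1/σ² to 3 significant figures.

μ = 32.814, τ = 0.000635

The p-quantile of Normal(μ,σ) is μ + z_p·σ, with z_{0.15} = -1.036 and z_{0.91} = 1.341.
Eliminate σ: μ = (z₂·x₁ − z₁·x₂)/(z₂ − z₁) = (1.341·-8.3 − (-1.036)·86)/2.377 = 32.814.
Then σ = (x₂ − x₁)/(z₂ − z₁) = (86 − -8.3)/2.377 = 39.669.
Precision τ = 1/σ² = 1/39.67² = 0.000635.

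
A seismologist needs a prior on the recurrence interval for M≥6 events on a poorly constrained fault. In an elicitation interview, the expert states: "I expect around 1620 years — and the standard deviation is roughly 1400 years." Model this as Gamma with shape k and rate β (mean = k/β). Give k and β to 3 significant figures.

For Gamma(k, rate β): mean = k/β, variance = k/β², so CV = 1/√k.
CV = SD/mean = 1400/1620 = 0.8642, hence k = 1/CV² = 1.34.
Then β = k/mean = 1.34/1620 = 0.000827.

k ≈ 1.34, β ≈ 0.000827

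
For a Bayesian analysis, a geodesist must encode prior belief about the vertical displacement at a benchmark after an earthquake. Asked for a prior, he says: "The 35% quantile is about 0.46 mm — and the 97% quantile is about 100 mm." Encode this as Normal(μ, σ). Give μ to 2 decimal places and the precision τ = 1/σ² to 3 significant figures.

The p-quantile of Normal(μ,σ) is μ + z_p·σ, with z_{0.35} = -0.3853 and z_{0.97} = 1.881.
Eliminate σ: μ = (z₂·x₁ − z₁·x₂)/(z₂ − z₁) = (1.881·0.46 − (-0.3853)·100)/2.266 = 17.39.
Then σ = (x₂ − x₁)/(z₂ − z₁) = (100 − 0.46)/2.266 = 43.93.
Precision τ = 1/σ² = 1/43.93² = 0.000518.

μ = 17.39, τ = 0.000518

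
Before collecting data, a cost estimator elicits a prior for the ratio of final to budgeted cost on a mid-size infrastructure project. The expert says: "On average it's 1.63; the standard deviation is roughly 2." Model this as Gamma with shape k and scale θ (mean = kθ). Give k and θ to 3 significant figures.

k ≈ 0.664, θ ≈ 2.45

For Gamma(k, scale θ): mean = kθ, variance = kθ², so CV = 1/√k.
CV = SD/mean = 2/1.63 = 1.227, hence k = 1/CV² = 0.664.
Then θ = mean/k = 1.63/0.664 = 2.45.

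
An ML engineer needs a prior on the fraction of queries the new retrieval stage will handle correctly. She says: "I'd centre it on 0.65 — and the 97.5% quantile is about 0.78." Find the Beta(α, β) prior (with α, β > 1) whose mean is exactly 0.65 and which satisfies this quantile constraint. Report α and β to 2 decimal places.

α ≈ 29.62, β ≈ 15.95

With mean 0.65 fixed, write α = 0.65s, β = 0.35s where s = α+β.
Need P(θ < 0.78) = 0.975 under Beta(0.65s, 0.35s). Normal approximation: (q−m)/√(m(1−m)/s) ≈ z_{0.975} = 1.96, so s ≈ 0.65·0.35·(1.96)²/(0.78−0.65)² = 51.7.
At s = 51.7: P(θ<0.78) ≈ 0.982. Adjusting to match 0.975 gives s ≈ 45.56.
So α = 0.65·45.56 ≈ 29.62, β = 0.35·45.56 ≈ 15.95.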